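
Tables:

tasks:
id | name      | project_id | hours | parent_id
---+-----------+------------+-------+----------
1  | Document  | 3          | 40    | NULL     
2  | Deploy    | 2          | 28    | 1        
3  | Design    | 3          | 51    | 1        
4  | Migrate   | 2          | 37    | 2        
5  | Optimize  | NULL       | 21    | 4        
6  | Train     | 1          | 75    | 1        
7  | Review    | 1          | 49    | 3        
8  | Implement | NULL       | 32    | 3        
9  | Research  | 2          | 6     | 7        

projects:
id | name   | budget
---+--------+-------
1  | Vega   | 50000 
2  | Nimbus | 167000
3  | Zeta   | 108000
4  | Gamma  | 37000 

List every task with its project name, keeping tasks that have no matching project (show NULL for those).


LEFT JOIN keeps every row from tasks (the left table); where project_id has no match in projects, the project columns become NULL. Walk through each task:
  - task 1 (Document): project_id=3 -> matches Zeta
  - task 2 (Deploy): project_id=2 -> matches Nimbus
  - task 3 (Design): project_id=3 -> matches Zeta
  - task 4 (Migrate): project_id=2 -> matches Nimbus
  - task 5 (Optimize): project_id=NULL, no match -> kept with NULL
  - task 6 (Train): project_id=1 -> matches Vega
  - task 7 (Review): project_id=1 -> matches Vega
  - task 8 (Implement): project_id=NULL, no match -> kept with NULL
  - task 9 (Research): project_id=2 -> matches Nimbus
All 9 rows appear; 2 have NULL project.

SQL:
SELECT a.name, b.name AS project
FROM tasks a
LEFT JOIN projects b ON a.project_id = b.id

Result:
name      | project
----------+--------
Document  | Zeta   
Deploy    | Nimbus 
Design    | Zeta   
Migrate   | Nimbus 
Optimize  | NULL   
Train     | Vega   
Review    | Vega   
Implement | NULL   
Research  | Nimbus 


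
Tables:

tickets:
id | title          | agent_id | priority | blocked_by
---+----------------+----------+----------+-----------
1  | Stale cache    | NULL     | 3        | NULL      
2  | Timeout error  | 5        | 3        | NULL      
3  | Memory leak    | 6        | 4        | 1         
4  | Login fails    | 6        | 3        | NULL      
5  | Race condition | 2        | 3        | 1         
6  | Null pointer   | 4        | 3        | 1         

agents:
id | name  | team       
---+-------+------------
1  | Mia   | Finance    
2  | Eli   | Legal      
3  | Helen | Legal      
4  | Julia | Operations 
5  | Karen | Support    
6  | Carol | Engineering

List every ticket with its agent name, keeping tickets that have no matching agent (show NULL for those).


LEFT JOIN keeps every row from tickets (the left table); where agent_id has no match in agents, the agent columns become NULL. Walk through each ticket:
  - ticket 1 (Stale cache): agent_id=NULL, no match -> kept with NULL
  - ticket 2 (Timeout error): agent_id=5 -> matches Karen
  - ticket 3 (Memory leak): agent_id=6 -> matches Carol
  - ticket 4 (Login fails): agent_id=6 -> matches Carol
  - ticket 5 (Race condition): agent_id=2 -> matches Eli
  - ticket 6 (Null pointer): agent_id=4 -> matches Julia
All 6 rows appear; 1 has NULL agent.

SQL:
SELECT a.title, b.name AS agent
FROM tickets a
LEFT JOIN agents b ON a.agent_id = b.id

Result:
title          | agent
---------------+------
Stale cache    | NULL 
Timeout error  | Karen
Memory leak    | Carol
Login fails    | Carol
Race condition | Eli  
Null pointer   | Julia


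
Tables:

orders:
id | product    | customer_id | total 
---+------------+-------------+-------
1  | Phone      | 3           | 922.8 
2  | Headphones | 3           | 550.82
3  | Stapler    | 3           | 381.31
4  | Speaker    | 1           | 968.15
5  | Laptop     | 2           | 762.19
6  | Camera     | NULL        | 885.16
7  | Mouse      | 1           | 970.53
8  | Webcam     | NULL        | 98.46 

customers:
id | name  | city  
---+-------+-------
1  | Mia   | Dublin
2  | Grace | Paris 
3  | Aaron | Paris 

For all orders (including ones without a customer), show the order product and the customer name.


LEFT JOIN keeps every row from orders (the left table); where customer_id has no match in customers, the customer columns become NULL. Walk through each order:
  - order 1 (Phone): customer_id=3 -> matches Aaron
  - order 2 (Headphones): customer_id=3 -> matches Aaron
  - order 3 (Stapler): customer_id=3 -> matches Aaron
  - order 4 (Speaker): customer_id=1 -> matches Mia
  - order 5 (Laptop): customer_id=2 -> matches Grace
  - order 6 (Camera): customer_id=NULL, no match -> kept with NULL
  - order 7 (Mouse): customer_id=1 -> matches Mia
  - order 8 (Webcam): customer_id=NULL, no match -> kept with NULL
All 8 rows appear; 2 have NULL customer.

SQL:
SELECT a.product, b.name AS customer
FROM orders a
LEFT JOIN customers b ON a.customer_id = b.id

Result:
product    | customer
-----------+---------
Phone      | Aaron   
Headphones | Aaron   
Stapler    | Aaron   
Speaker    | Mia     
Laptop     | Grace   
Camera     | NULL    
Mouse      | Mia     
Webcam     | NULL    


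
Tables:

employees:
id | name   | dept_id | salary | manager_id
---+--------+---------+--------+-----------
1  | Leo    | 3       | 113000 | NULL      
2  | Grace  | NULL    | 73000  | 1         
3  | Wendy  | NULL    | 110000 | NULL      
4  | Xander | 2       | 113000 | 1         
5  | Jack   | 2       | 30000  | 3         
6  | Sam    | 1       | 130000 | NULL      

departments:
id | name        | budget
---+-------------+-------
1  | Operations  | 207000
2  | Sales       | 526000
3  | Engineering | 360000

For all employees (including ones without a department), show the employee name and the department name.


LEFT JOIN keeps every row from employees (the left table); where dept_id has no match in departments, the department columns become NULL. Walk through each employee:
  - employee 1 (Leo): dept_id=3 -> matches Engineering
  - employee 2 (Grace): dept_id=NULL, no match -> kept with NULL
  - employee 3 (Wendy): dept_id=NULL, no match -> kept with NULL
  - employee 4 (Xander): dept_id=2 -> matches Sales
  - employee 5 (Jack): dept_id=2 -> matches Sales
  - employee 6 (Sam): dept_id=1 -> matches Operations
All 6 rows appear; 2 have NULL department.

SQL:
SELECT a.name, b.name AS department
FROM employees a
LEFT JOIN departments b ON a.dept_id = b.id

Result:
name   | department 
-------+------------
Leo    | Engineering
Grace  | NULL       
Wendy  | NULL       
Xander | Sales      
Jack   | Sales      
Sam    | Operations 


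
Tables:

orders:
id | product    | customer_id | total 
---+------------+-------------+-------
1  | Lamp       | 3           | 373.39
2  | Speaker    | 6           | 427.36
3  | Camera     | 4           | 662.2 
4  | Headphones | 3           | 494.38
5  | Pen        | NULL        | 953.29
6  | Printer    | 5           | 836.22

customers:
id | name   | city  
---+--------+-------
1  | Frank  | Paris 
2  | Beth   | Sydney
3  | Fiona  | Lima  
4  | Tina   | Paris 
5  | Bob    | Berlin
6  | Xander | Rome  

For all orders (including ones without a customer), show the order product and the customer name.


LEFT JOIN keeps every row from orders (the left table); where customer_id has no match in customers, the customer columns become NULL. Walk through each order:
  - order 1 (Lamp): customer_id=3 -> matches Fiona
  - order 2 (Speaker): customer_id=6 -> matches Xander
  - order 3 (Camera): customer_id=4 -> matches Tina
  - order 4 (Headphones): customer_id=3 -> matches Fiona
  - order 5 (Pen): customer_id=NULL, no match -> kept with NULL
  - order 6 (Printer): customer_id=5 -> matches Bob
All 6 rows appear; 1 has NULL customer.

SQL:
SELECT a.product, b.name AS customer
FROM orders a
LEFT JOIN customers b ON a.customer_id = b.id

Result:
product    | customer
-----------+---------
Lamp       | Fiona   
Speaker    | Xander  
Camera     | Tina    
Headphones | Fiona   
Pen        | NULL    
Printer    | Bob     


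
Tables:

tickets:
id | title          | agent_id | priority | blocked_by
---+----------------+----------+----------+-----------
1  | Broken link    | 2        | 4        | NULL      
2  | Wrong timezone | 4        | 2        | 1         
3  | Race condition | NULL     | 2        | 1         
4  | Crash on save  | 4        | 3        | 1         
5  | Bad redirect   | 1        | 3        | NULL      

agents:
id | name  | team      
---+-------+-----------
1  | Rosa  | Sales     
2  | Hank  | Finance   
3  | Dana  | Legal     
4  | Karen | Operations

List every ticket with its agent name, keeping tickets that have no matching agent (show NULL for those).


LEFT JOIN keeps every row from tickets (the left table); where agent_id has no match in agents, the agent columns become NULL. Walk through each ticket:
  - ticket 1 (Broken link): agent_id=2 -> matches Hank
  - ticket 2 (Wrong timezone): agent_id=4 -> matches Karen
  - ticket 3 (Race condition): agent_id=NULL, no match -> kept with NULL
  - ticket 4 (Crash on save): agent_id=4 -> matches Karen
  - ticket 5 (Bad redirect): agent_id=1 -> matches Rosa
All 5 rows appear; 1 has NULL agent.

SQL:
SELECT a.title, b.name AS agent
FROM tickets a
LEFT JOIN agents b ON a.agent_id = b.id

Result:
title          | agent
---------------+------
Broken link    | Hank 
Wrong timezone | Karen
Race condition | NULL 
Crash on save  | Karen
Bad redirect   | Rosa 


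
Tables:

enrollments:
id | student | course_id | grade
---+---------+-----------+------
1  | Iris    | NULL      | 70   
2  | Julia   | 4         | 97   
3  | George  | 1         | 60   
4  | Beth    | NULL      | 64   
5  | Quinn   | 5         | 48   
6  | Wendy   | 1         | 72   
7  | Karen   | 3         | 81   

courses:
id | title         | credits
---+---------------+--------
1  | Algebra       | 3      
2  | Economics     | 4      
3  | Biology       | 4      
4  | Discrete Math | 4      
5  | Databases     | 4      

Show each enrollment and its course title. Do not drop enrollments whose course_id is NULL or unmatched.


LEFT JOIN keeps every row from enrollments (the left table); where course_id has no match in courses, the course columns become NULL. Walk through each enrollment:
  - enrollment 1 (Iris): course_id=NULL, no match -> kept with NULL
  - enrollment 2 (Julia): course_id=4 -> matches Discrete Math
  - enrollment 3 (George): course_id=1 -> matches Algebra
  - enrollment 4 (Beth): course_id=NULL, no match -> kept with NULL
  - enrollment 5 (Quinn): course_id=5 -> matches Databases
  - enrollment 6 (Wendy): course_id=1 -> matches Algebra
  - enrollment 7 (Karen): course_id=3 -> matches Biology
All 7 rows appear; 2 have NULL course.

SQL:
SELECT a.student, b.title AS course
FROM enrollments a
LEFT JOIN courses b ON a.course_id = b.id

Result:
student | course       
--------+--------------
Iris    | NULL         
Julia   | Discrete Math
George  | Algebra      
Beth    | NULL         
Quinn   | Databases    
Wendy   | Algebra      
Karen   | Biology      


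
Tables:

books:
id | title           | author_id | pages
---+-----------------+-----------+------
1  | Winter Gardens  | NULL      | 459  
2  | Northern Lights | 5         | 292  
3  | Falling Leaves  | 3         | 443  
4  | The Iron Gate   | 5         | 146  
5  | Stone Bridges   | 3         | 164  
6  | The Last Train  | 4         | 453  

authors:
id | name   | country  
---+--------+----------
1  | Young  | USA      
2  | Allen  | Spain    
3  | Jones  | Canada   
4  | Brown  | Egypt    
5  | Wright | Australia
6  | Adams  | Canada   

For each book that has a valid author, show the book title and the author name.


INNER JOIN keeps only books rows whose author_id matches an id in authors. Walk through each book:
  - book 1 (Winter Gardens): author_id=NULL, no match -> dropped
  - book 2 (Northern Lights): author_id=5 -> matches Wright
  - book 3 (Falling Leaves): author_id=3 -> matches Jones
  - book 4 (The Iron Gate): author_id=5 -> matches Wright
  - book 5 (Stone Bridges): author_id=3 -> matches Jones
  - book 6 (The Last Train): author_id=4 -> matches Brown
So 1 of 6 rows is dropped.

SQL:
SELECT a.title, b.name AS author
FROM books a
INNER JOIN authors b ON a.author_id = b.id

Result:
title           | author
----------------+-------
Northern Lights | Wright
Falling Leaves  | Jones 
The Iron Gate   | Wright
Stone Bridges   | Jones 
The Last Train  | Brown 


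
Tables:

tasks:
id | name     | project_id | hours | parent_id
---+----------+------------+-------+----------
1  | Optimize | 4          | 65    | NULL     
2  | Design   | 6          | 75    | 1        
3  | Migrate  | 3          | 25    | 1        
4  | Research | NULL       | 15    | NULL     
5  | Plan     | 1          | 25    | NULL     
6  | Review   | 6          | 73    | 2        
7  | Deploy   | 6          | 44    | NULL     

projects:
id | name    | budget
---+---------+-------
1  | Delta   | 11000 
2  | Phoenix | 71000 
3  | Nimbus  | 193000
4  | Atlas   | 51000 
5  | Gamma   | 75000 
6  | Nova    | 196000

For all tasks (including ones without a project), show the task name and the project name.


LEFT JOIN keeps every row from tasks (the left table); where project_id has no match in projects, the project columns become NULL. Walk through each task:
  - task 1 (Optimize): project_id=4 -> matches Atlas
  - task 2 (Design): project_id=6 -> matches Nova
  - task 3 (Migrate): project_id=3 -> matches Nimbus
  - task 4 (Research): project_id=NULL, no match -> kept with NULL
  - task 5 (Plan): project_id=1 -> matches Delta
  - task 6 (Review): project_id=6 -> matches Nova
  - task 7 (Deploy): project_id=6 -> matches Nova
All 7 rows appear; 1 has NULL project.

SQL:
SELECT a.name, b.name AS project
FROM tasks a
LEFT JOIN projects b ON a.project_id = b.id

Result:
name     | project
---------+--------
Optimize | Atlas  
Design   | Nova   
Migrate  | Nimbus 
Research | NULL   
Plan     | Delta  
Review   | Nova   
Deploy   | Nova   


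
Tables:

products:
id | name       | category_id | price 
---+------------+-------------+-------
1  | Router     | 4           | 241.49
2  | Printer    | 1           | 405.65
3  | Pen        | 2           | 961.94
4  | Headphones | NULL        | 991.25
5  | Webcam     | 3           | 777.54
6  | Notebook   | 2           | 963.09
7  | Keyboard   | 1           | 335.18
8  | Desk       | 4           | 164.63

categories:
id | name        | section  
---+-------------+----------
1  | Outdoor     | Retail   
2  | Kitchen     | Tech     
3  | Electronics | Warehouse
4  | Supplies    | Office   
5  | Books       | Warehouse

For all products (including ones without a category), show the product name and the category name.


LEFT JOIN keeps every row from products (the left table); where category_id has no match in categories, the category columns become NULL. Walk through each product:
  - product 1 (Router): category_id=4 -> matches Supplies
  - product 2 (Printer): category_id=1 -> matches Outdoor
  - product 3 (Pen): category_id=2 -> matches Kitchen
  - product 4 (Headphones): category_id=NULL, no match -> kept with NULL
  - product 5 (Webcam): category_id=3 -> matches Electronics
  - product 6 (Notebook): category_id=2 -> matches Kitchen
  - product 7 (Keyboard): category_id=1 -> matches Outdoor
  - product 8 (Desk): category_id=4 -> matches Supplies
All 8 rows appear; 1 has NULL category.

SQL:
SELECT a.name, b.name AS category
FROM products a
LEFT JOIN categories b ON a.category_id = b.id

Result:
name       | category   
-----------+------------
Router     | Supplies   
Printer    | Outdoor    
Pen        | Kitchen    
Headphones | NULL       
Webcam     | Electronics
Notebook   | Kitchen    
Keyboard   | Outdoor    
Desk       | Supplies   


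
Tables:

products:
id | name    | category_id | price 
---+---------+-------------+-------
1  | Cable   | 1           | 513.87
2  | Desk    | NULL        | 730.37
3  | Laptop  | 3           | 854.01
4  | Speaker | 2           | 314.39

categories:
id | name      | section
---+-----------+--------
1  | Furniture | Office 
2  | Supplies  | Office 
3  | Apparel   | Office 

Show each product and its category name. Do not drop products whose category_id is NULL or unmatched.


LEFT JOIN keeps every row from products (the left table); where category_id has no match in categories, the category columns become NULL. Walk through each product:
  - product 1 (Cable): category_id=1 -> matches Furniture
  - product 2 (Desk): category_id=NULL, no match -> kept with NULL
  - product 3 (Laptop): category_id=3 -> matches Apparel
  - product 4 (Speaker): category_id=2 -> matches Supplies
All 4 rows appear; 1 has NULL category.

SQL:
SELECT a.name, b.name AS category
FROM products a
LEFT JOIN categories b ON a.category_id = b.id

Result:
name    | category 
--------+----------
Cable   | Furniture
Desk    | NULL     
Laptop  | Apparel  
Speaker | Supplies 


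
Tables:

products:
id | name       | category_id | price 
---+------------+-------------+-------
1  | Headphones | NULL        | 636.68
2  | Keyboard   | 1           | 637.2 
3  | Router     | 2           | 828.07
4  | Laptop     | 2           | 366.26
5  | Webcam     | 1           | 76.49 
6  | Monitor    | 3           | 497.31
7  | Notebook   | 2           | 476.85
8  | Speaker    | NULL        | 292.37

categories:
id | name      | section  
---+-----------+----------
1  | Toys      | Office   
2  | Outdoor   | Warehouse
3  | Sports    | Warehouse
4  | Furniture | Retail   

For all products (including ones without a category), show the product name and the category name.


LEFT JOIN keeps every row from products (the left table); where category_id has no match in categories, the category columns become NULL. Walk through each product:
  - product 1 (Headphones): category_id=NULL, no match -> kept with NULL
  - product 2 (Keyboard): category_id=1 -> matches Toys
  - product 3 (Router): category_id=2 -> matches Outdoor
  - product 4 (Laptop): category_id=2 -> matches Outdoor
  - product 5 (Webcam): category_id=1 -> matches Toys
  - product 6 (Monitor): category_id=3 -> matches Sports
  - product 7 (Notebook): category_id=2 -> matches Outdoor
  - product 8 (Speaker): category_id=NULL, no match -> kept with NULL
All 8 rows appear; 2 have NULL category.

SQL:
SELECT a.name, b.name AS category
FROM products a
LEFT JOIN categories b ON a.category_id = b.id

Result:
name       | category
-----------+---------
Headphones | NULL    
Keyboard   | Toys    
Router     | Outdoor 
Laptop     | Outdoor 
Webcam     | Toys    
Monitor    | Sports  
Notebook   | Outdoor 
Speaker    | NULL    


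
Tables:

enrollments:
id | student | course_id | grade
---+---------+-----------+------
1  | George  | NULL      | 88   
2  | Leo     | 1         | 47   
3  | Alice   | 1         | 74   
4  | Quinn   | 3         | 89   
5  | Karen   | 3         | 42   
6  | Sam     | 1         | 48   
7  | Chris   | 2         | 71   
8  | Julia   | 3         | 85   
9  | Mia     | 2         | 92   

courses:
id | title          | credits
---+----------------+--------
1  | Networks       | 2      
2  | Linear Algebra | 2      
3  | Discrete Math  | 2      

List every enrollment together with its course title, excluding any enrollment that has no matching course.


INNER JOIN keeps only enrollments rows whose course_id matches an id in courses. Walk through each enrollment:
  - enrollment 1 (George): course_id=NULL, no match -> dropped
  - enrollment 2 (Leo): course_id=1 -> matches Networks
  - enrollment 3 (Alice): course_id=1 -> matches Networks
  - enrollment 4 (Quinn): course_id=3 -> matches Discrete Math
  - enrollment 5 (Karen): course_id=3 -> matches Discrete Math
  - enrollment 6 (Sam): course_id=1 -> matches Networks
  - enrollment 7 (Chris): course_id=2 -> matches Linear Algebra
  - enrollment 8 (Julia): course_id=3 -> matches Discrete Math
  - enrollment 9 (Mia): course_id=2 -> matches Linear Algebra
So 1 of 9 rows is dropped.

SQL:
SELECT a.student, b.title AS course
FROM enrollments a
INNER JOIN courses b ON a.course_id = b.id

Result:
student | course        
--------+---------------
Leo     | Networks      
Alice   | Networks      
Quinn   | Discrete Math 
Karen   | Discrete Math 
Sam     | Networks      
Chris   | Linear Algebra
Julia   | Discrete Math 
Mia     | Linear Algebra


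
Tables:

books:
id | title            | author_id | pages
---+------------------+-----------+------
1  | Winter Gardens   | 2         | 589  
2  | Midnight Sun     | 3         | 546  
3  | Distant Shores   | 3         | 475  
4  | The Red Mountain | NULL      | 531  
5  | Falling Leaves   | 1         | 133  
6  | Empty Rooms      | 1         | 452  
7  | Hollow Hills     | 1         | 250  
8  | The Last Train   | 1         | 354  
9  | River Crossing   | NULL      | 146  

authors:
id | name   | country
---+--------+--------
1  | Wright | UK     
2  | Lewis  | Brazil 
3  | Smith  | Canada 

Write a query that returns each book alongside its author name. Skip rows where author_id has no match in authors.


INNER JOIN keeps only books rows whose author_id matches an id in authors. Walk through each book:
  - book 1 (Winter Gardens): author_id=2 -> matches Lewis
  - book 2 (Midnight Sun): author_id=3 -> matches Smith
  - book 3 (Distant Shores): author_id=3 -> matches Smith
  - book 4 (The Red Mountain): author_id=NULL, no match -> dropped
  - book 5 (Falling Leaves): author_id=1 -> matches Wright
  - book 6 (Empty Rooms): author_id=1 -> matches Wright
  - book 7 (Hollow Hills): author_id=1 -> matches Wright
  - book 8 (The Last Train): author_id=1 -> matches Wright
  - book 9 (River Crossing): author_id=NULL, no match -> dropped
So 2 of 9 rows are dropped.

SQL:
SELECT a.title, b.name AS author
FROM books a
INNER JOIN authors b ON a.author_id = b.id

Result:
title          | author
---------------+-------
Winter Gardens | Lewis 
Midnight Sun   | Smith 
Distant Shores | Smith 
Falling Leaves | Wright
Empty Rooms    | Wright
Hollow Hills   | Wright
The Last Train | Wright


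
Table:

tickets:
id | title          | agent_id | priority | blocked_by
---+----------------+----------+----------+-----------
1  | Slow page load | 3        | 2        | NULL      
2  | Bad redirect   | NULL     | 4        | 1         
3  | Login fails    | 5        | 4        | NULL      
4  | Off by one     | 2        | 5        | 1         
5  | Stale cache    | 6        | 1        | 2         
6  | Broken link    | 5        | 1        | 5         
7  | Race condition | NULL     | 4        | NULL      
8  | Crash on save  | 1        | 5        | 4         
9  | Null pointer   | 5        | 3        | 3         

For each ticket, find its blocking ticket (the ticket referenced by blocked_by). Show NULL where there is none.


This is a self-join: tickets is joined to a second copy of itself, matching each row's blocked_by to another row's id. Use LEFT JOIN so rows with blocked_by=NULL are kept.
  - ticket 1 (Slow page load): blocked_by=NULL -> NULL
  - ticket 2 (Bad redirect): blocked_by=1 -> Slow page load
  - ticket 3 (Login fails): blocked_by=NULL -> NULL
  - ticket 4 (Off by one): blocked_by=1 -> Slow page load
  - ticket 5 (Stale cache): blocked_by=2 -> Bad redirect
  - ticket 6 (Broken link): blocked_by=5 -> Stale cache
  - ticket 7 (Race condition): blocked_by=NULL -> NULL
  - ticket 8 (Crash on save): blocked_by=4 -> Off by one
  - ticket 9 (Null pointer): blocked_by=3 -> Login fails

SQL:
SELECT a.title AS item, b.title AS blocked_by
FROM tickets a
LEFT JOIN tickets b ON a.blocked_by = b.id

Result:
item           | blocked_by    
---------------+---------------
Slow page load | NULL          
Bad redirect   | Slow page load
Login fails    | NULL          
Off by one     | Slow page load
Stale cache    | Bad redirect  
Broken link    | Stale cache   
Race condition | NULL          
Crash on save  | Off by one    
Null pointer   | Login fails   


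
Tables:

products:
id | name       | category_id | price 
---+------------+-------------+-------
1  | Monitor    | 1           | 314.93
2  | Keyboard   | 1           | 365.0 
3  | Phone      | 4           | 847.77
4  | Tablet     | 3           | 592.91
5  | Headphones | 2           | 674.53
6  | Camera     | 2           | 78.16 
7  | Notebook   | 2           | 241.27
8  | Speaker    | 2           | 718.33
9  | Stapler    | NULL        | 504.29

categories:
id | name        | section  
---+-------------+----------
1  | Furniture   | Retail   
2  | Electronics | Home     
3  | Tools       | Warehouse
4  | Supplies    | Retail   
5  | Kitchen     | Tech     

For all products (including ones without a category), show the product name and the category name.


LEFT JOIN keeps every row from products (the left table); where category_id has no match in categories, the category columns become NULL. Walk through each product:
  - product 1 (Monitor): category_id=1 -> matches Furniture
  - product 2 (Keyboard): category_id=1 -> matches Furniture
  - product 3 (Phone): category_id=4 -> matches Supplies
  - product 4 (Tablet): category_id=3 -> matches Tools
  - product 5 (Headphones): category_id=2 -> matches Electronics
  - product 6 (Camera): category_id=2 -> matches Electronics
  - product 7 (Notebook): category_id=2 -> matches Electronics
  - product 8 (Speaker): category_id=2 -> matches Electronics
  - product 9 (Stapler): category_id=NULL, no match -> kept with NULL
All 9 rows appear; 1 has NULL category.

SQL:
SELECT a.name, b.name AS category
FROM products a
LEFT JOIN categories b ON a.category_id = b.id

Result:
name       | category   
-----------+------------
Monitor    | Furniture  
Keyboard   | Furniture  
Phone      | Supplies   
Tablet     | Tools      
Headphones | Electronics
Camera     | Electronics
Notebook   | Electronics
Speaker    | Electronics
Stapler    | NULL       


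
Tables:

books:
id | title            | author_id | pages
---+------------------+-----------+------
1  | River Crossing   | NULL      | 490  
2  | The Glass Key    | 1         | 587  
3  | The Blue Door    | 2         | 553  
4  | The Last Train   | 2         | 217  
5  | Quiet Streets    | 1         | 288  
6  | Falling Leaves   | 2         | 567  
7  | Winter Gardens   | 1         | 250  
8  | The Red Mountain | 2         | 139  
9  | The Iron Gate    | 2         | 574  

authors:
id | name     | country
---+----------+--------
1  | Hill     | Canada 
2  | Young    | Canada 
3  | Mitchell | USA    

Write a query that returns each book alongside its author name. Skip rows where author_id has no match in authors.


INNER JOIN keeps only books rows whose author_id matches an id in authors. Walk through each book:
  - book 1 (River Crossing): author_id=NULL, no match -> dropped
  - book 2 (The Glass Key): author_id=1 -> matches Hill
  - book 3 (The Blue Door): author_id=2 -> matches Young
  - book 4 (The Last Train): author_id=2 -> matches Young
  - book 5 (Quiet Streets): author_id=1 -> matches Hill
  - book 6 (Falling Leaves): author_id=2 -> matches Young
  - book 7 (Winter Gardens): author_id=1 -> matches Hill
  - book 8 (The Red Mountain): author_id=2 -> matches Young
  - book 9 (The Iron Gate): author_id=2 -> matches Young
So 1 of 9 rows is dropped.

SQL:
SELECT a.title, b.name AS author
FROM books a
INNER JOIN authors b ON a.author_id = b.id

Result:
title            | author
-----------------+-------
The Glass Key    | Hill  
The Blue Door    | Young 
The Last Train   | Young 
Quiet Streets    | Hill  
Falling Leaves   | Young 
Winter Gardens   | Hill  
The Red Mountain | Young 
The Iron Gate    | Young 


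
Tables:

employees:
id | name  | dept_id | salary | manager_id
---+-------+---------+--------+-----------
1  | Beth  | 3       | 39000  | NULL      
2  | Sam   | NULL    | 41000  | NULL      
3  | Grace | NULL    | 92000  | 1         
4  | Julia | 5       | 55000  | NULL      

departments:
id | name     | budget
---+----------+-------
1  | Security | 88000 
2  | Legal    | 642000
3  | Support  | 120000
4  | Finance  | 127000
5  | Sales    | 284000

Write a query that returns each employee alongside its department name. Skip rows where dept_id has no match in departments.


INNER JOIN keeps only employees rows whose dept_id matches an id in departments. Walk through each employee:
  - employee 1 (Beth): dept_id=3 -> matches Support
  - employee 2 (Sam): dept_id=NULL, no match -> dropped
  - employee 3 (Grace): dept_id=NULL, no match -> dropped
  - employee 4 (Julia): dept_id=5 -> matches Sales
So 2 of 4 rows are dropped.

SQL:
SELECT a.name, b.name AS department
FROM employees a
INNER JOIN departments b ON a.dept_id = b.id

Result:
name  | department
------+-----------
Beth  | Support   
Julia | Sales     


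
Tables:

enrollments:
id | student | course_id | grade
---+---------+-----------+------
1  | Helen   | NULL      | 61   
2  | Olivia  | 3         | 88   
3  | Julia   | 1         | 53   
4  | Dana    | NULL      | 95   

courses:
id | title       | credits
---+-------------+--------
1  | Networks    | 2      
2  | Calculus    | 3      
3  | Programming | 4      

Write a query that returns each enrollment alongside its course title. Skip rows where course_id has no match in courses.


INNER JOIN keeps only enrollments rows whose course_id matches an id in courses. Walk through each enrollment:
  - enrollment 1 (Helen): course_id=NULL, no match -> dropped
  - enrollment 2 (Olivia): course_id=3 -> matches Programming
  - enrollment 3 (Julia): course_id=1 -> matches Networks
  - enrollment 4 (Dana): course_id=NULL, no match -> dropped
So 2 of 4 rows are dropped.

SQL:
SELECT a.student, b.title AS course
FROM enrollments a
INNER JOIN courses b ON a.course_id = b.id

Result:
student | course     
--------+------------
Olivia  | Programming
Julia   | Networks   


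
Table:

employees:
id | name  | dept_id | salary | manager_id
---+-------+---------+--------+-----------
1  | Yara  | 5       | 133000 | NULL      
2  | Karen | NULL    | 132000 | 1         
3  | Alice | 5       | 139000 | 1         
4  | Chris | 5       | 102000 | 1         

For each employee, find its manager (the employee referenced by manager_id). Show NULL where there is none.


This is a self-join: employees is joined to a second copy of itself, matching each row's manager_id to another row's id. Use LEFT JOIN so rows with manager_id=NULL are kept.
  - employee 1 (Yara): manager_id=NULL -> NULL
  - employee 2 (Karen): manager_id=1 -> Yara
  - employee 3 (Alice): manager_id=1 -> Yara
  - employee 4 (Chris): manager_id=1 -> Yara

SQL:
SELECT a.name AS item, b.name AS manager
FROM employees a
LEFT JOIN employees b ON a.manager_id = b.id

Result:
item  | manager
------+--------
Yara  | NULL   
Karen | Yara   
Alice | Yara   
Chris | Yara   


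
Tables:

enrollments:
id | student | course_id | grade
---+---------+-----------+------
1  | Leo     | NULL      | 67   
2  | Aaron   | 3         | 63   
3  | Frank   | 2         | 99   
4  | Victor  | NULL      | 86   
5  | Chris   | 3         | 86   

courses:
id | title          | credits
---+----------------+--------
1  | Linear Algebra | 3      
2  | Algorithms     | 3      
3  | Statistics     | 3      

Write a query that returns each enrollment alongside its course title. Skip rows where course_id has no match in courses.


INNER JOIN keeps only enrollments rows whose course_id matches an id in courses. Walk through each enrollment:
  - enrollment 1 (Leo): course_id=NULL, no match -> dropped
  - enrollment 2 (Aaron): course_id=3 -> matches Statistics
  - enrollment 3 (Frank): course_id=2 -> matches Algorithms
  - enrollment 4 (Victor): course_id=NULL, no match -> dropped
  - enrollment 5 (Chris): course_id=3 -> matches Statistics
So 2 of 5 rows are dropped.

SQL:
SELECT a.student, b.title AS course
FROM enrollments a
INNER JOIN courses b ON a.course_id = b.id

Result:
student | course    
--------+-----------
Aaron   | Statistics
Frank   | Algorithms
Chris   | Statistics


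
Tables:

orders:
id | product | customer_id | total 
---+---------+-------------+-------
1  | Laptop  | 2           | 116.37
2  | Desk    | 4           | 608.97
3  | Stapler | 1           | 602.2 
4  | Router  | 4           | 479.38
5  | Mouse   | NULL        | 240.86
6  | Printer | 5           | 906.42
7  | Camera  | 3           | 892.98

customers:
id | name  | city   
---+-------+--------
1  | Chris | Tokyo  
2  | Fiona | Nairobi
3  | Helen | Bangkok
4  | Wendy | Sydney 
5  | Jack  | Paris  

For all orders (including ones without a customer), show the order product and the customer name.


LEFT JOIN keeps every row from orders (the left table); where customer_id has no match in customers, the customer columns become NULL. Walk through each order:
  - order 1 (Laptop): customer_id=2 -> matches Fiona
  - order 2 (Desk): customer_id=4 -> matches Wendy
  - order 3 (Stapler): customer_id=1 -> matches Chris
  - order 4 (Router): customer_id=4 -> matches Wendy
  - order 5 (Mouse): customer_id=NULL, no match -> kept with NULL
  - order 6 (Printer): customer_id=5 -> matches Jack
  - order 7 (Camera): customer_id=3 -> matches Helen
All 7 rows appear; 1 has NULL customer.

SQL:
SELECT a.product, b.name AS customer
FROM orders a
LEFT JOIN customers b ON a.customer_id = b.id

Result:
product | customer
--------+---------
Laptop  | Fiona   
Desk    | Wendy   
Stapler | Chris   
Router  | Wendy   
Mouse   | NULL    
Printer | Jack    
Camera  | Helen   


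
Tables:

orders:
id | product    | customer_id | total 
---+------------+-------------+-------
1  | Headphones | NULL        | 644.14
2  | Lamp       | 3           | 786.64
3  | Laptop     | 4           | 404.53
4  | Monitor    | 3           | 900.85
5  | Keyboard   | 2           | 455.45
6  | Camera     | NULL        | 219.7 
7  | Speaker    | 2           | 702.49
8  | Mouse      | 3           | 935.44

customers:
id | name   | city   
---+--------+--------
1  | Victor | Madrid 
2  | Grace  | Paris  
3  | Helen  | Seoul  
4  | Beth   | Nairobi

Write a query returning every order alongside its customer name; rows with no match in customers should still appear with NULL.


LEFT JOIN keeps every row from orders (the left table); where customer_id has no match in customers, the customer columns become NULL. Walk through each order:
  - order 1 (Headphones): customer_id=NULL, no match -> kept with NULL
  - order 2 (Lamp): customer_id=3 -> matches Helen
  - order 3 (Laptop): customer_id=4 -> matches Beth
  - order 4 (Monitor): customer_id=3 -> matches Helen
  - order 5 (Keyboard): customer_id=2 -> matches Grace
  - order 6 (Camera): customer_id=NULL, no match -> kept with NULL
  - order 7 (Speaker): customer_id=2 -> matches Grace
  - order 8 (Mouse): customer_id=3 -> matches Helen
All 8 rows appear; 2 have NULL customer.

SQL:
SELECT a.product, b.name AS customer
FROM orders a
LEFT JOIN customers b ON a.customer_id = b.id

Result:
product    | customer
-----------+---------
Headphones | NULL    
Lamp       | Helen   
Laptop     | Beth    
Monitor    | Helen   
Keyboard   | Grace   
Camera     | NULL    
Speaker    | Grace   
Mouse      | Helen   


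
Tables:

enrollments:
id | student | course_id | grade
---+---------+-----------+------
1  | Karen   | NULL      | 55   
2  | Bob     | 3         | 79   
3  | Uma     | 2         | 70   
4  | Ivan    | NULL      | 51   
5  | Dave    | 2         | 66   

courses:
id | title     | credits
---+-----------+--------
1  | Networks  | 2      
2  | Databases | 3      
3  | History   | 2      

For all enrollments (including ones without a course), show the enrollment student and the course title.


LEFT JOIN keeps every row from enrollments (the left table); where course_id has no match in courses, the course columns become NULL. Walk through each enrollment:
  - enrollment 1 (Karen): course_id=NULL, no match -> kept with NULL
  - enrollment 2 (Bob): course_id=3 -> matches History
  - enrollment 3 (Uma): course_id=2 -> matches Databases
  - enrollment 4 (Ivan): course_id=NULL, no match -> kept with NULL
  - enrollment 5 (Dave): course_id=2 -> matches Databases
All 5 rows appear; 2 have NULL course.

SQL:
SELECT a.student, b.title AS course
FROM enrollments a
LEFT JOIN courses b ON a.course_id = b.id

Result:
student | course   
--------+----------
Karen   | NULL     
Bob     | History  
Uma     | Databases
Ivan    | NULL     
Dave    | Databases


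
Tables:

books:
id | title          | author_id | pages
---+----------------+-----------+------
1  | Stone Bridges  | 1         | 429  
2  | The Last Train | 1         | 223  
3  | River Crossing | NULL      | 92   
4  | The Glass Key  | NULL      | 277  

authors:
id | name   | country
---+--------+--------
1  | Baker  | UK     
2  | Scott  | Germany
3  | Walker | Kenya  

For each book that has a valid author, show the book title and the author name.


INNER JOIN keeps only books rows whose author_id matches an id in authors. Walk through each book:
  - book 1 (Stone Bridges): author_id=1 -> matches Baker
  - book 2 (The Last Train): author_id=1 -> matches Baker
  - book 3 (River Crossing): author_id=NULL, no match -> dropped
  - book 4 (The Glass Key): author_id=NULL, no match -> dropped
So 2 of 4 rows are dropped.

SQL:
SELECT a.title, b.name AS author
FROM books a
INNER JOIN authors b ON a.author_id = b.id

Result:
title          | author
---------------+-------
Stone Bridges  | Baker 
The Last Train | Baker 


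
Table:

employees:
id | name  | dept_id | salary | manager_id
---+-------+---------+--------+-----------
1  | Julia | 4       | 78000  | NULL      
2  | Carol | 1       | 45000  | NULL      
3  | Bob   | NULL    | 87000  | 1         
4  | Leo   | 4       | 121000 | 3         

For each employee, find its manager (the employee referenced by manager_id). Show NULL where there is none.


This is a self-join: employees is joined to a second copy of itself, matching each row's manager_id to another row's id. Use LEFT JOIN so rows with manager_id=NULL are kept.
  - employee 1 (Julia): manager_id=NULL -> NULL
  - employee 2 (Carol): manager_id=NULL -> NULL
  - employee 3 (Bob): manager_id=1 -> Julia
  - employee 4 (Leo): manager_id=3 -> Bob

SQL:
SELECT a.name AS item, b.name AS manager
FROM employees a
LEFT JOIN employees b ON a.manager_id = b.id

Result:
item  | manager
------+--------
Julia | NULL   
Carol | NULL   
Bob   | Julia  
Leo   | Bob    


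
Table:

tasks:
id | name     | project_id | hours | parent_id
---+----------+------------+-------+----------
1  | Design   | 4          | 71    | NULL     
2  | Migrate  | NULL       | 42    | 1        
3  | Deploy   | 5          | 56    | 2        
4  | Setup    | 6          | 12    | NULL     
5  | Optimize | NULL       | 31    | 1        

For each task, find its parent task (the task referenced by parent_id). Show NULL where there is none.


This is a self-join: tasks is joined to a second copy of itself, matching each row's parent_id to another row's id. Use LEFT JOIN so rows with parent_id=NULL are kept.
  - task 1 (Design): parent_id=NULL -> NULL
  - task 2 (Migrate): parent_id=1 -> Design
  - task 3 (Deploy): parent_id=2 -> Migrate
  - task 4 (Setup): parent_id=NULL -> NULL
  - task 5 (Optimize): parent_id=1 -> Design

SQL:
SELECT a.name AS item, b.name AS parent
FROM tasks a
LEFT JOIN tasks b ON a.parent_id = b.id

Result:
item     | parent 
---------+--------
Design   | NULL   
Migrate  | Design 
Deploy   | Migrate
Setup    | NULL   
Optimize | Design 


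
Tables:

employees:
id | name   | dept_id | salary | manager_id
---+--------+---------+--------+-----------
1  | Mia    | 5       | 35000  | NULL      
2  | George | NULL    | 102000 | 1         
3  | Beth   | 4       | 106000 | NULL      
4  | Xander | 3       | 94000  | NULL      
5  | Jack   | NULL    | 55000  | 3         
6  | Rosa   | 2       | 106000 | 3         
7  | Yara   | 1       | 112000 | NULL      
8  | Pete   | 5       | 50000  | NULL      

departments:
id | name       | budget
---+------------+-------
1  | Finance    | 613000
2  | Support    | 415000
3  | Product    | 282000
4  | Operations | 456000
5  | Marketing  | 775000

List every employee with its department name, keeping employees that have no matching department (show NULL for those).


LEFT JOIN keeps every row from employees (the left table); where dept_id has no match in departments, the department columns become NULL. Walk through each employee:
  - employee 1 (Mia): dept_id=5 -> matches Marketing
  - employee 2 (George): dept_id=NULL, no match -> kept with NULL
  - employee 3 (Beth): dept_id=4 -> matches Operations
  - employee 4 (Xander): dept_id=3 -> matches Product
  - employee 5 (Jack): dept_id=NULL, no match -> kept with NULL
  - employee 6 (Rosa): dept_id=2 -> matches Support
  - employee 7 (Yara): dept_id=1 -> matches Finance
  - employee 8 (Pete): dept_id=5 -> matches Marketing
All 8 rows appear; 2 have NULL department.

SQL:
SELECT a.name, b.name AS department
FROM employees a
LEFT JOIN departments b ON a.dept_id = b.id

Result:
name   | department
-------+-----------
Mia    | Marketing 
George | NULL      
Beth   | Operations
Xander | Product   
Jack   | NULL      
Rosa   | Support   
Yara   | Finance   
Pete   | Marketing 
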